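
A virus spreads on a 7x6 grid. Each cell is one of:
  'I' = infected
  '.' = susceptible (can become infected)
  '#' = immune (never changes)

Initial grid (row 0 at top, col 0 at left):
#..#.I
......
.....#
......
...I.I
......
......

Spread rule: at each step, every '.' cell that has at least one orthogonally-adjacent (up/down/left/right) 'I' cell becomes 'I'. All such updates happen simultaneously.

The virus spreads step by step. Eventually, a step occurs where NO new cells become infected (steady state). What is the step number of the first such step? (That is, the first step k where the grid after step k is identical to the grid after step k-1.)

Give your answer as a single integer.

Step 0 (initial): 3 infected
Step 1: +8 new -> 11 infected
Step 2: +9 new -> 20 infected
Step 3: +8 new -> 28 infected
Step 4: +5 new -> 33 infected
Step 5: +4 new -> 37 infected
Step 6: +2 new -> 39 infected
Step 7: +0 new -> 39 infected

Answer: 7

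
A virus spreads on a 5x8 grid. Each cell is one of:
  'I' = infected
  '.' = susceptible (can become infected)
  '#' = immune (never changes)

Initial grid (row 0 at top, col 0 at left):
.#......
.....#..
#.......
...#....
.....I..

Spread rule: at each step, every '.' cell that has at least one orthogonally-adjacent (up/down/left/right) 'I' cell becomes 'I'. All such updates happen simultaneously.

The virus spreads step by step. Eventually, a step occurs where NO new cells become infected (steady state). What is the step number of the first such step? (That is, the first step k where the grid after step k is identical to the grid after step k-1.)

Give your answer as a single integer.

Answer: 10

Derivation:
Step 0 (initial): 1 infected
Step 1: +3 new -> 4 infected
Step 2: +5 new -> 9 infected
Step 3: +4 new -> 13 infected
Step 4: +6 new -> 19 infected
Step 5: +7 new -> 26 infected
Step 6: +6 new -> 32 infected
Step 7: +2 new -> 34 infected
Step 8: +1 new -> 35 infected
Step 9: +1 new -> 36 infected
Step 10: +0 new -> 36 infected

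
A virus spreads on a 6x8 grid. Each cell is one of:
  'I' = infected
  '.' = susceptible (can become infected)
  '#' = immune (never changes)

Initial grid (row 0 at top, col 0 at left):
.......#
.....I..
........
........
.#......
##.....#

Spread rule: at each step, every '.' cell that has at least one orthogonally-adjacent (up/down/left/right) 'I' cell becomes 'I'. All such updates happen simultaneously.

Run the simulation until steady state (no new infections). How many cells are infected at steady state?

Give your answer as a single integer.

Answer: 43

Derivation:
Step 0 (initial): 1 infected
Step 1: +4 new -> 5 infected
Step 2: +7 new -> 12 infected
Step 3: +7 new -> 19 infected
Step 4: +8 new -> 27 infected
Step 5: +8 new -> 35 infected
Step 6: +5 new -> 40 infected
Step 7: +2 new -> 42 infected
Step 8: +1 new -> 43 infected
Step 9: +0 new -> 43 infected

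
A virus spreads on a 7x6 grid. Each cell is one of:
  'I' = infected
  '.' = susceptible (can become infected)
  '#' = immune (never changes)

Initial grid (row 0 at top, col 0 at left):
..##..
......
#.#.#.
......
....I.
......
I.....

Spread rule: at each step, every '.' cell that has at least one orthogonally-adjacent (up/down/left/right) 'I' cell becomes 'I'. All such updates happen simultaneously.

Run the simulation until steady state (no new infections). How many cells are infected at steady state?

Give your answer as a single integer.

Step 0 (initial): 2 infected
Step 1: +6 new -> 8 infected
Step 2: +9 new -> 17 infected
Step 3: +8 new -> 25 infected
Step 4: +3 new -> 28 infected
Step 5: +4 new -> 32 infected
Step 6: +2 new -> 34 infected
Step 7: +2 new -> 36 infected
Step 8: +1 new -> 37 infected
Step 9: +0 new -> 37 infected

Answer: 37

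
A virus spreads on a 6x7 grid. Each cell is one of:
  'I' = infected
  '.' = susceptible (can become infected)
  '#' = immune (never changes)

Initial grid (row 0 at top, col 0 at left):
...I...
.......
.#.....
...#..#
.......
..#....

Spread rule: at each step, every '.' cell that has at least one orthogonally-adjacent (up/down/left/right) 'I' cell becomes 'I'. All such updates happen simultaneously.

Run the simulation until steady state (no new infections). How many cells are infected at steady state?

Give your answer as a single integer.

Step 0 (initial): 1 infected
Step 1: +3 new -> 4 infected
Step 2: +5 new -> 9 infected
Step 3: +6 new -> 15 infected
Step 4: +5 new -> 20 infected
Step 5: +6 new -> 26 infected
Step 6: +5 new -> 31 infected
Step 7: +5 new -> 36 infected
Step 8: +2 new -> 38 infected
Step 9: +0 new -> 38 infected

Answer: 38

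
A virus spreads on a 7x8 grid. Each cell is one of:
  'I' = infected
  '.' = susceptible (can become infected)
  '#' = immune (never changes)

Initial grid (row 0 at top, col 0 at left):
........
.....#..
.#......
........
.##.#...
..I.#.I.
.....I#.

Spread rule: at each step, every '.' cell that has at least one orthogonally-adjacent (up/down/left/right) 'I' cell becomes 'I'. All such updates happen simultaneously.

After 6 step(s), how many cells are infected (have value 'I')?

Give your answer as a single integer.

Step 0 (initial): 3 infected
Step 1: +7 new -> 10 infected
Step 2: +8 new -> 18 infected
Step 3: +6 new -> 24 infected
Step 4: +7 new -> 31 infected
Step 5: +7 new -> 38 infected
Step 6: +6 new -> 44 infected

Answer: 44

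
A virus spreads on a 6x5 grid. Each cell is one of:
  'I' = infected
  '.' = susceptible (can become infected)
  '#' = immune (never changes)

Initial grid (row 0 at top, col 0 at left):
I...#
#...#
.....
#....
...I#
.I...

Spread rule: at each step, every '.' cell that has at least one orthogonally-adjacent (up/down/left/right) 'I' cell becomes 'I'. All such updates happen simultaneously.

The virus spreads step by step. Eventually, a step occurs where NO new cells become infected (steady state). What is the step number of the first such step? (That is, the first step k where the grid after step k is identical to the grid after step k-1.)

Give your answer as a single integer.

Step 0 (initial): 3 infected
Step 1: +7 new -> 10 infected
Step 2: +8 new -> 18 infected
Step 3: +6 new -> 24 infected
Step 4: +1 new -> 25 infected
Step 5: +0 new -> 25 infected

Answer: 5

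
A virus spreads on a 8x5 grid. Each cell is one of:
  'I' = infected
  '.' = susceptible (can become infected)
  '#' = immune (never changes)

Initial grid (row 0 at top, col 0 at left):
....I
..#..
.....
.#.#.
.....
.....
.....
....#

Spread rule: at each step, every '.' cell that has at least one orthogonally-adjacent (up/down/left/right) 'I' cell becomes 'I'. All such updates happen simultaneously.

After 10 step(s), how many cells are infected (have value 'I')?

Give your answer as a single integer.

Step 0 (initial): 1 infected
Step 1: +2 new -> 3 infected
Step 2: +3 new -> 6 infected
Step 3: +3 new -> 9 infected
Step 4: +4 new -> 13 infected
Step 5: +5 new -> 18 infected
Step 6: +4 new -> 22 infected
Step 7: +4 new -> 26 infected
Step 8: +4 new -> 30 infected
Step 9: +3 new -> 33 infected
Step 10: +2 new -> 35 infected

Answer: 35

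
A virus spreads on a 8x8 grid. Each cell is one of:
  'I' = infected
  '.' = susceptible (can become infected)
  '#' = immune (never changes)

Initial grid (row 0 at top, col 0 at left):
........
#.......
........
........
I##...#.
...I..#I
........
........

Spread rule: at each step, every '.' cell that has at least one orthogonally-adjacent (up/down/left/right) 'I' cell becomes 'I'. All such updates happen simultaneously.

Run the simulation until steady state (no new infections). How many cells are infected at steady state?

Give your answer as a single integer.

Step 0 (initial): 3 infected
Step 1: +8 new -> 11 infected
Step 2: +13 new -> 24 infected
Step 3: +13 new -> 37 infected
Step 4: +9 new -> 46 infected
Step 5: +7 new -> 53 infected
Step 6: +5 new -> 58 infected
Step 7: +1 new -> 59 infected
Step 8: +0 new -> 59 infected

Answer: 59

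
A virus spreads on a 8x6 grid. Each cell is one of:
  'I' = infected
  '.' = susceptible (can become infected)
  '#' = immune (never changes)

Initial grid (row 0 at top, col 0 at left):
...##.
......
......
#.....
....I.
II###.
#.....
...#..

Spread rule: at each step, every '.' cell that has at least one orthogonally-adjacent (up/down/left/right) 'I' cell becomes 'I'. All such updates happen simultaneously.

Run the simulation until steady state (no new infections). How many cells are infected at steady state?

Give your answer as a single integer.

Step 0 (initial): 3 infected
Step 1: +6 new -> 9 infected
Step 2: +8 new -> 17 infected
Step 3: +9 new -> 26 infected
Step 4: +7 new -> 33 infected
Step 5: +5 new -> 38 infected
Step 6: +2 new -> 40 infected
Step 7: +0 new -> 40 infected

Answer: 40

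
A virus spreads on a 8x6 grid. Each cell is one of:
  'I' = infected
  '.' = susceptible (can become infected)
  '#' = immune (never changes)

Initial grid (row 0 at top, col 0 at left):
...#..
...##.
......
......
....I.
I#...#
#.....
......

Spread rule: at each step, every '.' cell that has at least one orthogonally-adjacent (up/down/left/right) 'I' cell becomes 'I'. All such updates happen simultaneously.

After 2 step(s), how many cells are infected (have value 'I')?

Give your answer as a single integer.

Step 0 (initial): 2 infected
Step 1: +5 new -> 7 infected
Step 2: +8 new -> 15 infected

Answer: 15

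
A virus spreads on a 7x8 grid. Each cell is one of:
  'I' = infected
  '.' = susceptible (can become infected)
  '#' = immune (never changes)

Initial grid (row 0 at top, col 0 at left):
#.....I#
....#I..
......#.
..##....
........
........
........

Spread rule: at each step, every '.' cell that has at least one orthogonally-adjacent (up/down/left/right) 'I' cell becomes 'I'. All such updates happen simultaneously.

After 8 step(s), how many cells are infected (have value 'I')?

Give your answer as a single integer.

Answer: 47

Derivation:
Step 0 (initial): 2 infected
Step 1: +3 new -> 5 infected
Step 2: +4 new -> 9 infected
Step 3: +6 new -> 15 infected
Step 4: +7 new -> 22 infected
Step 5: +8 new -> 30 infected
Step 6: +8 new -> 38 infected
Step 7: +6 new -> 44 infected
Step 8: +3 new -> 47 infected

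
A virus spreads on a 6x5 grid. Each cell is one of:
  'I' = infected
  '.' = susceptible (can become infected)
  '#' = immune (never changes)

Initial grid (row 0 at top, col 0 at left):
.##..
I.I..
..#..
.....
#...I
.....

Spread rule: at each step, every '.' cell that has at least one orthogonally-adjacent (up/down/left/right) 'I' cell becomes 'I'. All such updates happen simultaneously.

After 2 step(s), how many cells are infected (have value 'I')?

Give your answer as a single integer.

Answer: 19

Derivation:
Step 0 (initial): 3 infected
Step 1: +7 new -> 10 infected
Step 2: +9 new -> 19 infected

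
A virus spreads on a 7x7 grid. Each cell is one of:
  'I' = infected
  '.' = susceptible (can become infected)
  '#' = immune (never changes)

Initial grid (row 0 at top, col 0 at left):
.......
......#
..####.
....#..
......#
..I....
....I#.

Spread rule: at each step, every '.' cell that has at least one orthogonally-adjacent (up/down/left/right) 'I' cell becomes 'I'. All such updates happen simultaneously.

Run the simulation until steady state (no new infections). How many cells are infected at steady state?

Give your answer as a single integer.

Answer: 41

Derivation:
Step 0 (initial): 2 infected
Step 1: +6 new -> 8 infected
Step 2: +7 new -> 15 infected
Step 3: +6 new -> 21 infected
Step 4: +4 new -> 25 infected
Step 5: +3 new -> 28 infected
Step 6: +4 new -> 32 infected
Step 7: +3 new -> 35 infected
Step 8: +2 new -> 37 infected
Step 9: +2 new -> 39 infected
Step 10: +1 new -> 40 infected
Step 11: +1 new -> 41 infected
Step 12: +0 new -> 41 infected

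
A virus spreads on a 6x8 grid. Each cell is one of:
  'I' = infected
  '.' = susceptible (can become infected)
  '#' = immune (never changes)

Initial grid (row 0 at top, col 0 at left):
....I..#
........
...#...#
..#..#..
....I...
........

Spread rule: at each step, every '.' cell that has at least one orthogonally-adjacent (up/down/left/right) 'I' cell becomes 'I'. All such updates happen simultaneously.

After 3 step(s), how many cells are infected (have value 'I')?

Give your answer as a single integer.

Answer: 28

Derivation:
Step 0 (initial): 2 infected
Step 1: +7 new -> 9 infected
Step 2: +10 new -> 19 infected
Step 3: +9 new -> 28 infected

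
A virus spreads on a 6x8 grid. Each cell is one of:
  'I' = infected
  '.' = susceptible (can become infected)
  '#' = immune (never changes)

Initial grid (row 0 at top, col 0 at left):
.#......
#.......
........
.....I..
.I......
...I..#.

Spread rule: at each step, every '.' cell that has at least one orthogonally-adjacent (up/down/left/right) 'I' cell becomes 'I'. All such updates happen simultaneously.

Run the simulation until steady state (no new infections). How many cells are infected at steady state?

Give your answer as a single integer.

Answer: 44

Derivation:
Step 0 (initial): 3 infected
Step 1: +11 new -> 14 infected
Step 2: +12 new -> 26 infected
Step 3: +9 new -> 35 infected
Step 4: +6 new -> 41 infected
Step 5: +3 new -> 44 infected
Step 6: +0 new -> 44 infected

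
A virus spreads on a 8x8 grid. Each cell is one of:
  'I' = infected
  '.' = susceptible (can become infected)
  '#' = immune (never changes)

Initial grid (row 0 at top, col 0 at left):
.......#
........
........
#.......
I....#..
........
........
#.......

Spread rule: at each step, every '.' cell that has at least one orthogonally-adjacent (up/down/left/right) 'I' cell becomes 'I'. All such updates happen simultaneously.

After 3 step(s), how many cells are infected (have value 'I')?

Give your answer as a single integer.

Answer: 12

Derivation:
Step 0 (initial): 1 infected
Step 1: +2 new -> 3 infected
Step 2: +4 new -> 7 infected
Step 3: +5 new -> 12 infected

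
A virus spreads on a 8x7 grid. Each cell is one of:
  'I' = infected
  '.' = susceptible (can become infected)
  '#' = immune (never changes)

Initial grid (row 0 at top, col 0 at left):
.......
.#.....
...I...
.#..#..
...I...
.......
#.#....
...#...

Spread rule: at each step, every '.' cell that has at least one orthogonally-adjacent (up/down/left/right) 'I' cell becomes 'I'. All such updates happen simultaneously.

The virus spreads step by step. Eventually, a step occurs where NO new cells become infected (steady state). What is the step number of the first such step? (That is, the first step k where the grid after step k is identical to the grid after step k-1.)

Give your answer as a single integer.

Step 0 (initial): 2 infected
Step 1: +7 new -> 9 infected
Step 2: +11 new -> 20 infected
Step 3: +11 new -> 31 infected
Step 4: +11 new -> 42 infected
Step 5: +5 new -> 47 infected
Step 6: +3 new -> 50 infected
Step 7: +0 new -> 50 infected

Answer: 7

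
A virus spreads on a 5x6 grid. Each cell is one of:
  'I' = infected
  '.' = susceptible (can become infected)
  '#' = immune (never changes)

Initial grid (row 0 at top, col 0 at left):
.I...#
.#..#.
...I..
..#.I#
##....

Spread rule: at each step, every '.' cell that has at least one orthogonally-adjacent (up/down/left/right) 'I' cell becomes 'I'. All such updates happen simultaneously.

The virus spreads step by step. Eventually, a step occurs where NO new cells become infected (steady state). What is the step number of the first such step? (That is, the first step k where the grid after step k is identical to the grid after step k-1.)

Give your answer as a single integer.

Answer: 5

Derivation:
Step 0 (initial): 3 infected
Step 1: +7 new -> 10 infected
Step 2: +7 new -> 17 infected
Step 3: +5 new -> 22 infected
Step 4: +1 new -> 23 infected
Step 5: +0 new -> 23 infected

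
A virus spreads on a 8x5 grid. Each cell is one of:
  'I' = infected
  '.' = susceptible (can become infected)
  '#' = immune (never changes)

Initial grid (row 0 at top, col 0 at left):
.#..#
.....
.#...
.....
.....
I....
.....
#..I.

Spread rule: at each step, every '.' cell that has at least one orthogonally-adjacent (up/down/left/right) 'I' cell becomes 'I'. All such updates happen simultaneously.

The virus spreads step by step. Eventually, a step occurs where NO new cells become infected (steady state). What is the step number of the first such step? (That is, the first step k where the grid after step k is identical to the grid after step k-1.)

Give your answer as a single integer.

Step 0 (initial): 2 infected
Step 1: +6 new -> 8 infected
Step 2: +8 new -> 16 infected
Step 3: +5 new -> 21 infected
Step 4: +4 new -> 25 infected
Step 5: +5 new -> 30 infected
Step 6: +3 new -> 33 infected
Step 7: +3 new -> 36 infected
Step 8: +0 new -> 36 infected

Answer: 8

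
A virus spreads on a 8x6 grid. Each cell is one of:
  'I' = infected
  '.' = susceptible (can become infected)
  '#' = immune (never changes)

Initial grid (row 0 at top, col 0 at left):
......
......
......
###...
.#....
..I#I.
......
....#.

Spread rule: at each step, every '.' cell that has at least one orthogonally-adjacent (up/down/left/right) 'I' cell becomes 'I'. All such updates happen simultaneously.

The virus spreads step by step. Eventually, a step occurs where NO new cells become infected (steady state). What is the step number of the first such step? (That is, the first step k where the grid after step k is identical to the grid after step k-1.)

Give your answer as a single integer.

Answer: 10

Derivation:
Step 0 (initial): 2 infected
Step 1: +6 new -> 8 infected
Step 2: +8 new -> 16 infected
Step 3: +8 new -> 24 infected
Step 4: +4 new -> 28 infected
Step 5: +4 new -> 32 infected
Step 6: +4 new -> 36 infected
Step 7: +3 new -> 39 infected
Step 8: +2 new -> 41 infected
Step 9: +1 new -> 42 infected
Step 10: +0 new -> 42 infected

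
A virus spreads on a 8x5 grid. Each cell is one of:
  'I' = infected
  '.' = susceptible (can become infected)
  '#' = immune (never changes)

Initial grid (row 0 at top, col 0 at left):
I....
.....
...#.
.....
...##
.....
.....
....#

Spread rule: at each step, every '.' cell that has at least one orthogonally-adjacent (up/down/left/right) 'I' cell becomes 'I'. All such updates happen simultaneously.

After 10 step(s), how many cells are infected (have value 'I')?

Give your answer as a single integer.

Answer: 36

Derivation:
Step 0 (initial): 1 infected
Step 1: +2 new -> 3 infected
Step 2: +3 new -> 6 infected
Step 3: +4 new -> 10 infected
Step 4: +5 new -> 15 infected
Step 5: +4 new -> 19 infected
Step 6: +5 new -> 24 infected
Step 7: +4 new -> 28 infected
Step 8: +3 new -> 31 infected
Step 9: +3 new -> 34 infected
Step 10: +2 new -> 36 infected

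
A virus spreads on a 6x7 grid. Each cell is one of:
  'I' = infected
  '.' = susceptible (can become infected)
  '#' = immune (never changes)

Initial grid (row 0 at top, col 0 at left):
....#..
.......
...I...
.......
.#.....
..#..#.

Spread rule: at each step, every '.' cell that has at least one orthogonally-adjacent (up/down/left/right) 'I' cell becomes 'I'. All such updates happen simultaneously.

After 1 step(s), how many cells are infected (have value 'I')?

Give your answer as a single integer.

Step 0 (initial): 1 infected
Step 1: +4 new -> 5 infected

Answer: 5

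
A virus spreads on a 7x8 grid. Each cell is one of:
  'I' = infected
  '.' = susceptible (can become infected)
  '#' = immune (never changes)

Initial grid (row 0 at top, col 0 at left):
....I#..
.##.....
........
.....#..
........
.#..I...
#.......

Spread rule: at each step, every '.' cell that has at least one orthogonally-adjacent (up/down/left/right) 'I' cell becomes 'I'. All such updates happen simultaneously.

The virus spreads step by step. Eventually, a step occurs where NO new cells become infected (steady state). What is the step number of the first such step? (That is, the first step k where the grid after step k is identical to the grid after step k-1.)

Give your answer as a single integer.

Answer: 7

Derivation:
Step 0 (initial): 2 infected
Step 1: +6 new -> 8 infected
Step 2: +11 new -> 19 infected
Step 3: +10 new -> 29 infected
Step 4: +11 new -> 40 infected
Step 5: +7 new -> 47 infected
Step 6: +3 new -> 50 infected
Step 7: +0 new -> 50 infected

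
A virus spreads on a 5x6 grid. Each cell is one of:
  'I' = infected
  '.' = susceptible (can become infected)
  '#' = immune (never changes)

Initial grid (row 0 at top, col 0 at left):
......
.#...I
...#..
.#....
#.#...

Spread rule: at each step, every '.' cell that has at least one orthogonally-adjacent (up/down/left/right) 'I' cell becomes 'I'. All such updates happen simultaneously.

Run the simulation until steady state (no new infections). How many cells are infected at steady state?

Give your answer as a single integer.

Step 0 (initial): 1 infected
Step 1: +3 new -> 4 infected
Step 2: +4 new -> 8 infected
Step 3: +4 new -> 12 infected
Step 4: +4 new -> 16 infected
Step 5: +4 new -> 20 infected
Step 6: +2 new -> 22 infected
Step 7: +2 new -> 24 infected
Step 8: +0 new -> 24 infected

Answer: 24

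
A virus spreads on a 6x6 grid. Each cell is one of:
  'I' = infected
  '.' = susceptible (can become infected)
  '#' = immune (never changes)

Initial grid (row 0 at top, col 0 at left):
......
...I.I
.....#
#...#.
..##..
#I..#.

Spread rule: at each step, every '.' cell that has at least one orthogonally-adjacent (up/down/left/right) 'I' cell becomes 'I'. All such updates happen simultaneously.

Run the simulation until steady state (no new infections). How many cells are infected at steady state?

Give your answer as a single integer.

Answer: 25

Derivation:
Step 0 (initial): 3 infected
Step 1: +7 new -> 10 infected
Step 2: +9 new -> 19 infected
Step 3: +4 new -> 23 infected
Step 4: +2 new -> 25 infected
Step 5: +0 new -> 25 infected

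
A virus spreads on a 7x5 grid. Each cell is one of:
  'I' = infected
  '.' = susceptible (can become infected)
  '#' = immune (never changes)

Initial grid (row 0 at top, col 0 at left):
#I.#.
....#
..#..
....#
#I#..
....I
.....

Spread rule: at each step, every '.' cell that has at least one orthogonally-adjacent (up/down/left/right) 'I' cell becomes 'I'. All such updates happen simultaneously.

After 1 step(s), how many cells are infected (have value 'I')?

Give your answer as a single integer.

Answer: 10

Derivation:
Step 0 (initial): 3 infected
Step 1: +7 new -> 10 infected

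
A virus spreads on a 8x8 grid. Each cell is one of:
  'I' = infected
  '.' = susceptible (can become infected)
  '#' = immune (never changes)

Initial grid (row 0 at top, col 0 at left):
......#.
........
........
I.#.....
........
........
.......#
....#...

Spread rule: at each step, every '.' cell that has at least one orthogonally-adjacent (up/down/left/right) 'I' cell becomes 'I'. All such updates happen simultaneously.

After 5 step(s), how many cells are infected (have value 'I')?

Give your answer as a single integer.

Step 0 (initial): 1 infected
Step 1: +3 new -> 4 infected
Step 2: +4 new -> 8 infected
Step 3: +6 new -> 14 infected
Step 4: +7 new -> 21 infected
Step 5: +8 new -> 29 infected

Answer: 29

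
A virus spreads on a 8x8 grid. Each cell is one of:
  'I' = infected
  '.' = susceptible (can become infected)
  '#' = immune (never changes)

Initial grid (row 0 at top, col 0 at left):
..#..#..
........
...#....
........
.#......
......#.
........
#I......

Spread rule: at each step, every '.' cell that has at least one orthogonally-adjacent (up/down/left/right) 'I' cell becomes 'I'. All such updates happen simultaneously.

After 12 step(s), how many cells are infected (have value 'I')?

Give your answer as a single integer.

Step 0 (initial): 1 infected
Step 1: +2 new -> 3 infected
Step 2: +4 new -> 7 infected
Step 3: +4 new -> 11 infected
Step 4: +5 new -> 16 infected
Step 5: +6 new -> 22 infected
Step 6: +8 new -> 30 infected
Step 7: +6 new -> 36 infected
Step 8: +7 new -> 43 infected
Step 9: +6 new -> 49 infected
Step 10: +4 new -> 53 infected
Step 11: +2 new -> 55 infected
Step 12: +2 new -> 57 infected

Answer: 57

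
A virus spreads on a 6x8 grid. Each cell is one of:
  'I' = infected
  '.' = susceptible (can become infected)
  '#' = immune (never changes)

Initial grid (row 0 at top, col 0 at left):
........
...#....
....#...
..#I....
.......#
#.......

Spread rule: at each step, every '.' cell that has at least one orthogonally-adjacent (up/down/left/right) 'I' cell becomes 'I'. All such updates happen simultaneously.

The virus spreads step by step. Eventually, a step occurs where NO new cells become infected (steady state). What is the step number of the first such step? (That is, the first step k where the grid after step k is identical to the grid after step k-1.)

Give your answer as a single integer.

Step 0 (initial): 1 infected
Step 1: +3 new -> 4 infected
Step 2: +5 new -> 9 infected
Step 3: +8 new -> 17 infected
Step 4: +11 new -> 28 infected
Step 5: +9 new -> 37 infected
Step 6: +5 new -> 42 infected
Step 7: +1 new -> 43 infected
Step 8: +0 new -> 43 infected

Answer: 8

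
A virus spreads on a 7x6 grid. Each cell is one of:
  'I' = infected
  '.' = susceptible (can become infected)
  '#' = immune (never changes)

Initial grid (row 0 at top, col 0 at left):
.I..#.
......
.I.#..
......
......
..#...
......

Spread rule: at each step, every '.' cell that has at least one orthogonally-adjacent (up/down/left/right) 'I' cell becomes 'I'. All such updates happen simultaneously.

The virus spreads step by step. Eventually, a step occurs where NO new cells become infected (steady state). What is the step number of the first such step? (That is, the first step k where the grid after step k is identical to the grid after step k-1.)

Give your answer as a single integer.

Step 0 (initial): 2 infected
Step 1: +6 new -> 8 infected
Step 2: +6 new -> 14 infected
Step 3: +5 new -> 19 infected
Step 4: +5 new -> 24 infected
Step 5: +7 new -> 31 infected
Step 6: +5 new -> 36 infected
Step 7: +2 new -> 38 infected
Step 8: +1 new -> 39 infected
Step 9: +0 new -> 39 infected

Answer: 9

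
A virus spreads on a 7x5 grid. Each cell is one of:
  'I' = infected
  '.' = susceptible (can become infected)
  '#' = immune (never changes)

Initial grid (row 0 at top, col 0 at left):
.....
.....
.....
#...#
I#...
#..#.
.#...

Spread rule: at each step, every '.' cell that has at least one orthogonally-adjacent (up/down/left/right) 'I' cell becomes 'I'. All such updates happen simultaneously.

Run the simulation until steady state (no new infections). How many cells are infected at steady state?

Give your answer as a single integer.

Answer: 1

Derivation:
Step 0 (initial): 1 infected
Step 1: +0 new -> 1 infected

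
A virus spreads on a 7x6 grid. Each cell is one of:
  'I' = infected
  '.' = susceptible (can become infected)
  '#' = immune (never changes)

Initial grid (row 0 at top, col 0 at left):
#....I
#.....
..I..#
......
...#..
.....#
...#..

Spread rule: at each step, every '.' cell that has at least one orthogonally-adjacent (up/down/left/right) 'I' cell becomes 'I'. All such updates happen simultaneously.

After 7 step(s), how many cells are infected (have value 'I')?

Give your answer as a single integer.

Answer: 36

Derivation:
Step 0 (initial): 2 infected
Step 1: +6 new -> 8 infected
Step 2: +10 new -> 18 infected
Step 3: +5 new -> 23 infected
Step 4: +6 new -> 29 infected
Step 5: +4 new -> 33 infected
Step 6: +2 new -> 35 infected
Step 7: +1 new -> 36 infected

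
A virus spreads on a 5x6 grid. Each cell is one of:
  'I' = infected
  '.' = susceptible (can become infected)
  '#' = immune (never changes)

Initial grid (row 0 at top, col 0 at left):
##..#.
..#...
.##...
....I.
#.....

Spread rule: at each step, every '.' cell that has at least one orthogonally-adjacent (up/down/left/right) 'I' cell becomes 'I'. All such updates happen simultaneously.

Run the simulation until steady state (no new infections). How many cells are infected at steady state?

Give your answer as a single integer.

Answer: 23

Derivation:
Step 0 (initial): 1 infected
Step 1: +4 new -> 5 infected
Step 2: +6 new -> 11 infected
Step 3: +4 new -> 15 infected
Step 4: +4 new -> 19 infected
Step 5: +2 new -> 21 infected
Step 6: +1 new -> 22 infected
Step 7: +1 new -> 23 infected
Step 8: +0 new -> 23 infected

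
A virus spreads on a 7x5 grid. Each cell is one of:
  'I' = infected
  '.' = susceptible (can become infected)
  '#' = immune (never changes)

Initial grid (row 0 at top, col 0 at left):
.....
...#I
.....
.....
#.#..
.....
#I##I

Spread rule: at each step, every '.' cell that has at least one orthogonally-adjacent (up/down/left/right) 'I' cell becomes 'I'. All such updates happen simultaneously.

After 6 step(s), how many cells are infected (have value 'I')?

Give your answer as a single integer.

Step 0 (initial): 3 infected
Step 1: +4 new -> 7 infected
Step 2: +8 new -> 15 infected
Step 3: +5 new -> 20 infected
Step 4: +5 new -> 25 infected
Step 5: +3 new -> 28 infected
Step 6: +1 new -> 29 infected

Answer: 29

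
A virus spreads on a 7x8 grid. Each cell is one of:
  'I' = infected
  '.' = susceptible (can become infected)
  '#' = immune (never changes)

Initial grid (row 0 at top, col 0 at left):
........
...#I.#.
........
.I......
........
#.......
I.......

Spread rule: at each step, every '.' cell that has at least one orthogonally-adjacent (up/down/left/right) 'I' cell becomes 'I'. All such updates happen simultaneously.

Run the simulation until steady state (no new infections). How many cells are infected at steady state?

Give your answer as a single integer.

Step 0 (initial): 3 infected
Step 1: +8 new -> 11 infected
Step 2: +13 new -> 24 infected
Step 3: +11 new -> 35 infected
Step 4: +8 new -> 43 infected
Step 5: +5 new -> 48 infected
Step 6: +3 new -> 51 infected
Step 7: +2 new -> 53 infected
Step 8: +0 new -> 53 infected

Answer: 53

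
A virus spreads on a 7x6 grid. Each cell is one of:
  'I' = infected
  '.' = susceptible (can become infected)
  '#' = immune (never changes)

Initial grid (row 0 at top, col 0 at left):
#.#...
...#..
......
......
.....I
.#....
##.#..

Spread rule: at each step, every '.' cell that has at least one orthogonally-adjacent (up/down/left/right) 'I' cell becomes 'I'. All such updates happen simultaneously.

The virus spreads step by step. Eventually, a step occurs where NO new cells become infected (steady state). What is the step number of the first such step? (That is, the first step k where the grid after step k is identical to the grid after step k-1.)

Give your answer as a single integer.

Answer: 9

Derivation:
Step 0 (initial): 1 infected
Step 1: +3 new -> 4 infected
Step 2: +5 new -> 9 infected
Step 3: +6 new -> 15 infected
Step 4: +6 new -> 21 infected
Step 5: +5 new -> 26 infected
Step 6: +5 new -> 31 infected
Step 7: +2 new -> 33 infected
Step 8: +2 new -> 35 infected
Step 9: +0 new -> 35 infected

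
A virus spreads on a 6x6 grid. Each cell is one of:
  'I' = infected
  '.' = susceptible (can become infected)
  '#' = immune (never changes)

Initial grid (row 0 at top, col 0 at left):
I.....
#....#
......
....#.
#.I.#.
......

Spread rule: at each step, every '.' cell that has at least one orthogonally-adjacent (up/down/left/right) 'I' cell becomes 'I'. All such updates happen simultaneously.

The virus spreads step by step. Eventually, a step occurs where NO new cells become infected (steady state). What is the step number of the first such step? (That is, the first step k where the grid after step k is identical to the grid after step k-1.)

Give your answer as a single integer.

Step 0 (initial): 2 infected
Step 1: +5 new -> 7 infected
Step 2: +7 new -> 14 infected
Step 3: +7 new -> 21 infected
Step 4: +5 new -> 26 infected
Step 5: +4 new -> 30 infected
Step 6: +1 new -> 31 infected
Step 7: +0 new -> 31 infected

Answer: 7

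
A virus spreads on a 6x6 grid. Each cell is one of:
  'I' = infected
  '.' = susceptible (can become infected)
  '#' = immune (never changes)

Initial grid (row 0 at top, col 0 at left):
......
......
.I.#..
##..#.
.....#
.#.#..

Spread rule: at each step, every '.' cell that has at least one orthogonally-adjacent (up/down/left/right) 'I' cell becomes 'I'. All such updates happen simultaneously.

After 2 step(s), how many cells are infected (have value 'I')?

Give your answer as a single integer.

Answer: 8

Derivation:
Step 0 (initial): 1 infected
Step 1: +3 new -> 4 infected
Step 2: +4 new -> 8 infected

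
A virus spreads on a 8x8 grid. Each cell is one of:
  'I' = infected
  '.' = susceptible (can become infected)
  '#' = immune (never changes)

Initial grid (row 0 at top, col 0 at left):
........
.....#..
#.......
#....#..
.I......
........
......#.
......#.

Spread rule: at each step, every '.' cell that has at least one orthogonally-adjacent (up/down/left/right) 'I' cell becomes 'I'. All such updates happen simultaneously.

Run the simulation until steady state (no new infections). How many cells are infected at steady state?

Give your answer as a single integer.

Step 0 (initial): 1 infected
Step 1: +4 new -> 5 infected
Step 2: +6 new -> 11 infected
Step 3: +8 new -> 19 infected
Step 4: +10 new -> 29 infected
Step 5: +8 new -> 37 infected
Step 6: +8 new -> 45 infected
Step 7: +5 new -> 50 infected
Step 8: +4 new -> 54 infected
Step 9: +3 new -> 57 infected
Step 10: +1 new -> 58 infected
Step 11: +0 new -> 58 infected

Answer: 58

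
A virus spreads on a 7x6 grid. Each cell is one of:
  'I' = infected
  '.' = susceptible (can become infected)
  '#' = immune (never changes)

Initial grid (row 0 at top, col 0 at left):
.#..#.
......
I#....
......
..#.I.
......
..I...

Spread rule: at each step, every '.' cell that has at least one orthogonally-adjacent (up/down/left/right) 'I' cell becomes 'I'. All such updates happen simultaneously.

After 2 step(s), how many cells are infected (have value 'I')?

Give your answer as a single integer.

Step 0 (initial): 3 infected
Step 1: +9 new -> 12 infected
Step 2: +12 new -> 24 infected

Answer: 24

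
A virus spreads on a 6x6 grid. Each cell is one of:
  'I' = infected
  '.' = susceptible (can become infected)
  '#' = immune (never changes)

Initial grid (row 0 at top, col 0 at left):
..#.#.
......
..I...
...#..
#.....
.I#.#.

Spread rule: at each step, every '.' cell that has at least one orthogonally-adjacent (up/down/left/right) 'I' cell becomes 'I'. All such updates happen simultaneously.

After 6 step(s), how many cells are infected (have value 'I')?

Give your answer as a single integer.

Answer: 30

Derivation:
Step 0 (initial): 2 infected
Step 1: +6 new -> 8 infected
Step 2: +6 new -> 14 infected
Step 3: +8 new -> 22 infected
Step 4: +5 new -> 27 infected
Step 5: +2 new -> 29 infected
Step 6: +1 new -> 30 infected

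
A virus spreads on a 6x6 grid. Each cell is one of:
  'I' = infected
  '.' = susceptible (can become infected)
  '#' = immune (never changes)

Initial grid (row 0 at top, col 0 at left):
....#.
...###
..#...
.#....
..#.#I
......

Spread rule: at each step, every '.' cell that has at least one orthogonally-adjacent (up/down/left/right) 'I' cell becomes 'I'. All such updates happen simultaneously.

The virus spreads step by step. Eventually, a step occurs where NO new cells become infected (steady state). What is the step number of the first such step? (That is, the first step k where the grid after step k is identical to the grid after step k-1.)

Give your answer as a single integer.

Answer: 15

Derivation:
Step 0 (initial): 1 infected
Step 1: +2 new -> 3 infected
Step 2: +3 new -> 6 infected
Step 3: +3 new -> 9 infected
Step 4: +4 new -> 13 infected
Step 5: +1 new -> 14 infected
Step 6: +2 new -> 16 infected
Step 7: +1 new -> 17 infected
Step 8: +1 new -> 18 infected
Step 9: +1 new -> 19 infected
Step 10: +2 new -> 21 infected
Step 11: +2 new -> 23 infected
Step 12: +2 new -> 25 infected
Step 13: +1 new -> 26 infected
Step 14: +1 new -> 27 infected
Step 15: +0 new -> 27 infected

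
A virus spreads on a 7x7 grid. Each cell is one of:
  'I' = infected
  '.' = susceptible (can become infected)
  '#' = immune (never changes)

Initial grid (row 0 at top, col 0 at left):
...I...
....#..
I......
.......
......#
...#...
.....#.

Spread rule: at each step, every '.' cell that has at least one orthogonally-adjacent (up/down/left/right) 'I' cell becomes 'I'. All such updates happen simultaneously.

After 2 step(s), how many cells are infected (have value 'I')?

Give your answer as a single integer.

Answer: 17

Derivation:
Step 0 (initial): 2 infected
Step 1: +6 new -> 8 infected
Step 2: +9 new -> 17 infected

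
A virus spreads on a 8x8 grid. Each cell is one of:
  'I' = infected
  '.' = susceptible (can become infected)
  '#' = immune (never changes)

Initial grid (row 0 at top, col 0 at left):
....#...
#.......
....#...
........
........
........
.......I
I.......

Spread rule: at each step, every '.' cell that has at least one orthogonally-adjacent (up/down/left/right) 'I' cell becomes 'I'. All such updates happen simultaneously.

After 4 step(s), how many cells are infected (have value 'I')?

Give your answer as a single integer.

Answer: 32

Derivation:
Step 0 (initial): 2 infected
Step 1: +5 new -> 7 infected
Step 2: +7 new -> 14 infected
Step 3: +9 new -> 23 infected
Step 4: +9 new -> 32 infected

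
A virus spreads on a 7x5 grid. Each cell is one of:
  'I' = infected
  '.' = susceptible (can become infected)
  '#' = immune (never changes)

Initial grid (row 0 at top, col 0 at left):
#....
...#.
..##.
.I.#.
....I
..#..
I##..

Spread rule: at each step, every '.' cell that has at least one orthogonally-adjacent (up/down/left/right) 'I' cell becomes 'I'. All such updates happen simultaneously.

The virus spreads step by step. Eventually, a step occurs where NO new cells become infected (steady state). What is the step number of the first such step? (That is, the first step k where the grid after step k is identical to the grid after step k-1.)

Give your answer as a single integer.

Step 0 (initial): 3 infected
Step 1: +8 new -> 11 infected
Step 2: +8 new -> 19 infected
Step 3: +5 new -> 24 infected
Step 4: +2 new -> 26 infected
Step 5: +1 new -> 27 infected
Step 6: +0 new -> 27 infected

Answer: 6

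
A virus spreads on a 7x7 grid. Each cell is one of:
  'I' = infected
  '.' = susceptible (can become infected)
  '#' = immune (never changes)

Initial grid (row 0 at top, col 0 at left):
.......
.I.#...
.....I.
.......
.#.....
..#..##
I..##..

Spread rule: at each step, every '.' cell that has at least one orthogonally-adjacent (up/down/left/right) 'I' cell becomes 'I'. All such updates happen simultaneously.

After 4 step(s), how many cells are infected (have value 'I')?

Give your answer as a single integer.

Step 0 (initial): 3 infected
Step 1: +10 new -> 13 infected
Step 2: +15 new -> 28 infected
Step 3: +8 new -> 36 infected
Step 4: +3 new -> 39 infected

Answer: 39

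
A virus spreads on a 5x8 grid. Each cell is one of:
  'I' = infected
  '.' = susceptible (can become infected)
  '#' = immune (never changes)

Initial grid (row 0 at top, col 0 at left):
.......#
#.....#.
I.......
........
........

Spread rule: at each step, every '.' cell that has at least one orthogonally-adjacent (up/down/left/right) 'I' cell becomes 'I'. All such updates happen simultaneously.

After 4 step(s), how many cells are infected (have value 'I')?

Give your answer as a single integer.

Step 0 (initial): 1 infected
Step 1: +2 new -> 3 infected
Step 2: +4 new -> 7 infected
Step 3: +5 new -> 12 infected
Step 4: +6 new -> 18 infected

Answer: 18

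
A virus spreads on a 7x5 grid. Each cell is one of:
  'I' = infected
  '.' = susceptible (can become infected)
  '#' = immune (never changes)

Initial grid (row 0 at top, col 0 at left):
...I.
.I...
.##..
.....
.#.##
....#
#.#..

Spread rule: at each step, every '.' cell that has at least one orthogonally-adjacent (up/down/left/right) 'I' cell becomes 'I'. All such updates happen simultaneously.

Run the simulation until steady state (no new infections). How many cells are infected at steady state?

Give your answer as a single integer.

Step 0 (initial): 2 infected
Step 1: +6 new -> 8 infected
Step 2: +4 new -> 12 infected
Step 3: +3 new -> 15 infected
Step 4: +4 new -> 19 infected
Step 5: +2 new -> 21 infected
Step 6: +2 new -> 23 infected
Step 7: +2 new -> 25 infected
Step 8: +1 new -> 26 infected
Step 9: +1 new -> 27 infected
Step 10: +0 new -> 27 infected

Answer: 27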